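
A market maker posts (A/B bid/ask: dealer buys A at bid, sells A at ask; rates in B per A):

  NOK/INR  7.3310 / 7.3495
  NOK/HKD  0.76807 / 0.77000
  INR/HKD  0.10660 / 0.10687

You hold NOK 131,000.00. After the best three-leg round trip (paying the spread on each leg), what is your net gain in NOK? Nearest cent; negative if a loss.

Net profit: NOK 1,953.87

Best loop NOK → INR → HKD → NOK:
NOK 131,000.00 × 7.3310 (sell NOK at bid) = INR 960,361.00
INR 960,361.00 × 0.10660 (sell INR at bid) = HKD 102,374.48
HKD 102,374.48 ÷ 0.77000 (buy NOK at ask) = NOK 132,953.87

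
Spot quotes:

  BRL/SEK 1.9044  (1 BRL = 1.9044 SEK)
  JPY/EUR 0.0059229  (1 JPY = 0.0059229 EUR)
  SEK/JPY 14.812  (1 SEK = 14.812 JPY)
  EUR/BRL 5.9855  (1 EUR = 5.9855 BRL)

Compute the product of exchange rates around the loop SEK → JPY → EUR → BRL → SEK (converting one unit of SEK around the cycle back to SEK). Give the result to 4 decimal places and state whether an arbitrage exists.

1.0000 (no arbitrage)

Around SEK → JPY → EUR → BRL → SEK: 1 × 14.812 × 0.0059229 × 5.9855 × 1.9044 = 1.000015
Product ≈ 1 (deviation 0.002%, within rounding noise).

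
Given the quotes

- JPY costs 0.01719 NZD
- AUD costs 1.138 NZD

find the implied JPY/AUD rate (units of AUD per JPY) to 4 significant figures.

JPY/AUD = 0.01511

1 JPY × 0.01719 = 0.01719 NZD
0.01719 NZD ÷ 1.138 = 0.0151054 AUD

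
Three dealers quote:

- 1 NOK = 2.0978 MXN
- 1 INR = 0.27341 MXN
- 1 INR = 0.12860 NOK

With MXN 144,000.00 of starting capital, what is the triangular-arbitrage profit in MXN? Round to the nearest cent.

Profit: MXN 1,939.16

Profitable loop is MXN → NOK → INR → MXN:
MXN 144,000.00 ÷ 2.0978 = NOK 68,643.34
NOK 68,643.34 ÷ 0.12860 = INR 533,774.03
INR 533,774.03 × 0.27341 = MXN 145,939.16
Profit = MXN 145,939.16 − MXN 144,000.00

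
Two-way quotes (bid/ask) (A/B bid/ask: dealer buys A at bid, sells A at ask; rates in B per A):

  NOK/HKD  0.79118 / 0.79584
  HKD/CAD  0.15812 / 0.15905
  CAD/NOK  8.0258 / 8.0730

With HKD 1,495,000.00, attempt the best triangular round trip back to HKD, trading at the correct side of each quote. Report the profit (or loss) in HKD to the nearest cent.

Net profit: HKD 6,037.81

Best loop HKD → CAD → NOK → HKD:
HKD 1,495,000.00 × 0.15812 (sell HKD at bid) = CAD 236,389.40
CAD 236,389.40 × 8.0258 (sell CAD at bid) = NOK 1,897,214.05
NOK 1,897,214.05 × 0.79118 (sell NOK at bid) = HKD 1,501,037.81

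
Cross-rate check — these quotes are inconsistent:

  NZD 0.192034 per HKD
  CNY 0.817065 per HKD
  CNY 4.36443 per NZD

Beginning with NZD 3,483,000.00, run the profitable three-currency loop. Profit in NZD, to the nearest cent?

Profit: NZD 89,749.18

Profitable loop is NZD → CNY → HKD → NZD:
NZD 3,483,000.00 × 4.36443 = CNY 15,201,309.69
CNY 15,201,309.69 ÷ 0.817065 = HKD 18,604,774.03
HKD 18,604,774.03 × 0.192034 = NZD 3,572,749.18
Profit = NZD 3,572,749.18 − NZD 3,483,000.00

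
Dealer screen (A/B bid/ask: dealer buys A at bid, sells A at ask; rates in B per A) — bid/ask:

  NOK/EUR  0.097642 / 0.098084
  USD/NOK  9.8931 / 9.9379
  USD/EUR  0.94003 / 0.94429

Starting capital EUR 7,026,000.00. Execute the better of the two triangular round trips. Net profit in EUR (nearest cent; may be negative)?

Net profit: EUR 161,400.08

Best loop EUR → USD → NOK → EUR:
EUR 7,026,000.00 ÷ 0.94429 (buy USD at ask) = USD 7,440,510.86
USD 7,440,510.86 × 9.8931 (sell USD at bid) = NOK 73,609,717.99
NOK 73,609,717.99 × 0.097642 (sell NOK at bid) = EUR 7,187,400.08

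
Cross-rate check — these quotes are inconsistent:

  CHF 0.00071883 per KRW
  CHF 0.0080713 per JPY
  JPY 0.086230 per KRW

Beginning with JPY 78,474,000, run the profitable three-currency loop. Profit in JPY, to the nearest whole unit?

Profit: JPY 2,575,457

Profitable loop is JPY → KRW → CHF → JPY:
JPY 78,474,000 ÷ 0.086230 = KRW 910,054,505
KRW 910,054,505 × 0.00071883 = CHF 654,174.48
CHF 654,174.48 ÷ 0.0080713 = JPY 81,049,457
Profit = JPY 81,049,457 − JPY 78,474,000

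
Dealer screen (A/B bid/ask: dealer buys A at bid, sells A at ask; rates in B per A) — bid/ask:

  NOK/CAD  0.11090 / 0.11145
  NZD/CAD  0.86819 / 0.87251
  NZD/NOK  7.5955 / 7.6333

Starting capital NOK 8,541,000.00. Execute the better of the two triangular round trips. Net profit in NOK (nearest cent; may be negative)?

Best loop NOK → NZD → CAD → NOK:
NOK 8,541,000.00 ÷ 7.6333 (buy NZD at ask) = NZD 1,118,913.18
NZD 1,118,913.18 × 0.86819 (sell NZD at bid) = CAD 971,429.24
CAD 971,429.24 ÷ 0.11145 (buy NOK at ask) = NOK 8,716,278.48

Net profit: NOK 175,278.48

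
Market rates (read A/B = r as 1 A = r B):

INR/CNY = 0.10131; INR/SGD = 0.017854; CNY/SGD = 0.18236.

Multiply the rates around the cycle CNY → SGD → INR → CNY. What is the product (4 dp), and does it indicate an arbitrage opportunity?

Around CNY → SGD → INR → CNY: 1 × 0.18236 ÷ 0.017854 × 0.10131 = 1.034776
Product > 1; profitable direction is CNY → SGD → INR → CNY.

1.0348 (arbitrage exists)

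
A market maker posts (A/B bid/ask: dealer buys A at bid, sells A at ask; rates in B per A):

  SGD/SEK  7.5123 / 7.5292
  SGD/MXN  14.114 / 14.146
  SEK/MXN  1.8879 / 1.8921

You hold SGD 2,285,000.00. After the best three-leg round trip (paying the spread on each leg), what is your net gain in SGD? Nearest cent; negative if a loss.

Net profit: SGD 5,891.18

Best loop SGD → SEK → MXN → SGD:
SGD 2,285,000.00 × 7.5123 (sell SGD at bid) = SEK 17,165,605.50
SEK 17,165,605.50 × 1.8879 (sell SEK at bid) = MXN 32,406,946.62
MXN 32,406,946.62 ÷ 14.146 (buy SGD at ask) = SGD 2,290,891.18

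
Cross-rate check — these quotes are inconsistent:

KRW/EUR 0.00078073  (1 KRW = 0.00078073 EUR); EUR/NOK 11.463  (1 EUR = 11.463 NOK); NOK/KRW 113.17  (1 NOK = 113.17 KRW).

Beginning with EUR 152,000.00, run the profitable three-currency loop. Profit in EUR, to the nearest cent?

Profit: EUR 1,948.00

Profitable loop is EUR → NOK → KRW → EUR:
EUR 152,000.00 × 11.463 = NOK 1,742,376.00
NOK 1,742,376.00 × 113.17 = KRW 197,184,692
KRW 197,184,692 × 0.00078073 = EUR 153,948.00
Profit = EUR 153,948.00 − EUR 152,000.00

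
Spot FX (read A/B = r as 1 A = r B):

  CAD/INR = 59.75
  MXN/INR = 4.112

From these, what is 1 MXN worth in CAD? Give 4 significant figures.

1 MXN × 4.112 = 4.112 INR
4.112 INR ÷ 59.75 = 0.0688201 CAD

MXN/CAD = 0.06882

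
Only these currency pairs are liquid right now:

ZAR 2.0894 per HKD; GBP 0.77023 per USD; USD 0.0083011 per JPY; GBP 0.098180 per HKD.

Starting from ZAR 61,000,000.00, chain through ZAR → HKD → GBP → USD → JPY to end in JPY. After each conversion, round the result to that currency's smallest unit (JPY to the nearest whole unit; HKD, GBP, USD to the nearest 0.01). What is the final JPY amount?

ZAR 61,000,000.00 ÷ 2.0894 = HKD 29,194,984.21
HKD 29,194,984.21 × 0.098180 = GBP 2,866,363.55
GBP 2,866,363.55 ÷ 0.77023 = USD 3,721,438.47
USD 3,721,438.47 ÷ 0.0083011 = JPY 448,306,667

JPY 448,306,667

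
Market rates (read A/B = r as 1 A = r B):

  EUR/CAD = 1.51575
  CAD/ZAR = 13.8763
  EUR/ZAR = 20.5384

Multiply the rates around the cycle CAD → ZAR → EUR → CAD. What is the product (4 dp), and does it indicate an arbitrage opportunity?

1.0241 (arbitrage exists)

Around CAD → ZAR → EUR → CAD: 1 × 13.8763 ÷ 20.5384 × 1.51575 = 1.024082
Product > 1; profitable direction is CAD → ZAR → EUR → CAD.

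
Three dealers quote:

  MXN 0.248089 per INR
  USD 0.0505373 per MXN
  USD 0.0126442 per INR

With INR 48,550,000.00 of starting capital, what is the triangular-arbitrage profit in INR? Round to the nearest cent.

Profitable loop is INR → USD → MXN → INR:
INR 48,550,000.00 × 0.0126442 = USD 613,875.91
USD 613,875.91 ÷ 0.0505373 = MXN 12,146,986.68
MXN 12,146,986.68 ÷ 0.248089 = INR 48,962,213.89
Profit = INR 48,962,213.89 − INR 48,550,000.00

Profit: INR 412,213.89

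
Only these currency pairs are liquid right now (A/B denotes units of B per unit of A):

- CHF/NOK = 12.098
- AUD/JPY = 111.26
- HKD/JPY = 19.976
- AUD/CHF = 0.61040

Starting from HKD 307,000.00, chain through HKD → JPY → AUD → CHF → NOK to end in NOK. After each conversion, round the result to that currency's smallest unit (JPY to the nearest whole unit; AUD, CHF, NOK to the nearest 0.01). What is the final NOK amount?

NOK 407,038.90

HKD 307,000.00 × 19.976 = JPY 6,132,632
JPY 6,132,632 ÷ 111.26 = AUD 55,119.83
AUD 55,119.83 × 0.61040 = CHF 33,645.14
CHF 33,645.14 × 12.098 = NOK 407,038.90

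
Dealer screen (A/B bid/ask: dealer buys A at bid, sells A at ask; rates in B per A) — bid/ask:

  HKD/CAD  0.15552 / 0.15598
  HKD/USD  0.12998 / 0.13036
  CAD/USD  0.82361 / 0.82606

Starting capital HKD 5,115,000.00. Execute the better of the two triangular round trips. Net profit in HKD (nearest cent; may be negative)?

Best loop HKD → USD → CAD → HKD:
HKD 5,115,000.00 × 0.12998 (sell HKD at bid) = USD 664,847.70
USD 664,847.70 ÷ 0.82606 (buy CAD at ask) = CAD 804,841.90
CAD 804,841.90 ÷ 0.15598 (buy HKD at ask) = HKD 5,159,904.48

Net profit: HKD 44,904.48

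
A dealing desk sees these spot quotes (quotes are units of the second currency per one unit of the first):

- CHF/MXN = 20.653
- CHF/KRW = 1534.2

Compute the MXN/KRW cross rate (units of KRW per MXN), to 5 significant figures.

MXN/KRW = 74.285

1 MXN ÷ 20.653 = 0.0484191 CHF
0.0484191 CHF × 1534.2 = 74.2846 KRW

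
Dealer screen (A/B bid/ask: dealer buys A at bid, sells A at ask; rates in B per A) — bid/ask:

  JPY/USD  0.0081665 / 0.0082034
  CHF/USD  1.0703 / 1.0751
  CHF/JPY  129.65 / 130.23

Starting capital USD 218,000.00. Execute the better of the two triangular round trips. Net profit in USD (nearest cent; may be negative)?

Net profit: USD 402.24

Best loop USD → JPY → CHF → USD:
USD 218,000.00 ÷ 0.0082034 (buy JPY at ask) = JPY 26,574,347
JPY 26,574,347 ÷ 130.23 (buy CHF at ask) = CHF 204,057.03
CHF 204,057.03 × 1.0703 (sell CHF at bid) = USD 218,402.24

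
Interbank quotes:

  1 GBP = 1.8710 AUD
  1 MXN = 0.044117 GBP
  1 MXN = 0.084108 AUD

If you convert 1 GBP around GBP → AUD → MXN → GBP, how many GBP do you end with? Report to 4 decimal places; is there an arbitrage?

0.9814 (arbitrage exists)

Around GBP → AUD → MXN → GBP: 1 × 1.8710 ÷ 0.084108 × 0.044117 = 0.981392
Product < 1; profitable direction is GBP → MXN → AUD → GBP.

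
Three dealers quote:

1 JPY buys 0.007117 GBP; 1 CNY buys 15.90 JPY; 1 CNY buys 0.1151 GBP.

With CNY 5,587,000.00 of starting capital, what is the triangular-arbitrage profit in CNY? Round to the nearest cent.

Profit: CNY 95,767.72

Profitable loop is CNY → GBP → JPY → CNY:
CNY 5,587,000.00 × 0.1151 = GBP 643,063.70
GBP 643,063.70 ÷ 0.007117 = JPY 90,356,007
JPY 90,356,007 ÷ 15.90 = CNY 5,682,767.72
Profit = CNY 5,682,767.72 − CNY 5,587,000.00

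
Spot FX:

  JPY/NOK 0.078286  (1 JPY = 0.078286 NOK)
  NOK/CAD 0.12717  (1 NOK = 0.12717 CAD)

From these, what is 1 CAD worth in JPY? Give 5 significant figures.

1 CAD ÷ 0.12717 = 7.86349 NOK
7.86349 NOK ÷ 0.078286 = 100.446 JPY

CAD/JPY = 100.45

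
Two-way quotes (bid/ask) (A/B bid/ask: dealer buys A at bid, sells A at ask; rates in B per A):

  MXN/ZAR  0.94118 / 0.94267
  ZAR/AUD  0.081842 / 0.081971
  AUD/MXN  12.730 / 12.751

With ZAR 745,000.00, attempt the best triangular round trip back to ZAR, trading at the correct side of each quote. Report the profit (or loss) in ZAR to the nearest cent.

Net profit: ZAR 11,122.41

Best loop ZAR → MXN → AUD → ZAR:
ZAR 745,000.00 ÷ 0.94267 (buy MXN at ask) = MXN 790,308.38
MXN 790,308.38 ÷ 12.751 (buy AUD at ask) = AUD 61,980.11
AUD 61,980.11 ÷ 0.081971 (buy ZAR at ask) = ZAR 756,122.41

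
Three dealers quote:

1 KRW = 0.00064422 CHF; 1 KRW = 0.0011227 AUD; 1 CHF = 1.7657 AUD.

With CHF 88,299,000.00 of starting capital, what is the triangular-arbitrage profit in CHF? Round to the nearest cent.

Profit: CHF 1,163,943.47

Profitable loop is CHF → AUD → KRW → CHF:
CHF 88,299,000.00 × 1.7657 = AUD 155,909,544.30
AUD 155,909,544.30 ÷ 0.0011227 = KRW 138,870,173,956
KRW 138,870,173,956 × 0.00064422 = CHF 89,462,943.47
Profit = CHF 89,462,943.47 − CHF 88,299,000.00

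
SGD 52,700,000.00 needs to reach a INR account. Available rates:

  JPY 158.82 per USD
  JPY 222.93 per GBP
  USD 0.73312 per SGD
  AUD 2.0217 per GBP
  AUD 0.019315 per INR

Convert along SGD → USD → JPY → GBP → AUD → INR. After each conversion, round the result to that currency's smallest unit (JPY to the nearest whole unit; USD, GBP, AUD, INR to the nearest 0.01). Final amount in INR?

SGD 52,700,000.00 × 0.73312 = USD 38,635,424.00
USD 38,635,424.00 × 158.82 = JPY 6,136,078,040
JPY 6,136,078,040 ÷ 222.93 = GBP 27,524,685.06
GBP 27,524,685.06 × 2.0217 = AUD 55,646,655.79
AUD 55,646,655.79 ÷ 0.019315 = INR 2,881,007,289.15

INR 2,881,007,289.15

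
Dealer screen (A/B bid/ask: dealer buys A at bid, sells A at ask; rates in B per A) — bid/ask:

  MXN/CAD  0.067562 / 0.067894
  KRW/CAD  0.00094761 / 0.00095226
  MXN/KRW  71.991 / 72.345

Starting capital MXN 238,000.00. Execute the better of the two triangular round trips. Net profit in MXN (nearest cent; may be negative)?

Best loop MXN → KRW → CAD → MXN:
MXN 238,000.00 × 71.991 (sell MXN at bid) = KRW 17,133,858
KRW 17,133,858 × 0.00094761 (sell KRW at bid) = CAD 16,236.22
CAD 16,236.22 ÷ 0.067894 (buy MXN at ask) = MXN 239,140.65

Net profit: MXN 1,140.65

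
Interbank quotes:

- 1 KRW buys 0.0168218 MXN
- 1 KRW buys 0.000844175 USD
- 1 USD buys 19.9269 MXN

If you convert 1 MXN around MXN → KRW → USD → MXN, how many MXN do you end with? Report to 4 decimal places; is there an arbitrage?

1.0000 (no arbitrage)

Around MXN → KRW → USD → MXN: 1 ÷ 0.0168218 × 0.000844175 × 19.9269 = 0.999999
Product ≈ 1 (deviation 0.000%, within rounding noise).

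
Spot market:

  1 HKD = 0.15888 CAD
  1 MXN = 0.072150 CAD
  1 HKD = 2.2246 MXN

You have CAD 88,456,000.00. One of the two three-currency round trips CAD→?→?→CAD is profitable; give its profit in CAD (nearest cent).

Profitable loop is CAD → HKD → MXN → CAD:
CAD 88,456,000.00 ÷ 0.15888 = HKD 556,747,230.61
HKD 556,747,230.61 × 2.2246 = MXN 1,238,539,889.22
MXN 1,238,539,889.22 × 0.072150 = CAD 89,360,653.01
Profit = CAD 89,360,653.01 − CAD 88,456,000.00

Profit: CAD 904,653.01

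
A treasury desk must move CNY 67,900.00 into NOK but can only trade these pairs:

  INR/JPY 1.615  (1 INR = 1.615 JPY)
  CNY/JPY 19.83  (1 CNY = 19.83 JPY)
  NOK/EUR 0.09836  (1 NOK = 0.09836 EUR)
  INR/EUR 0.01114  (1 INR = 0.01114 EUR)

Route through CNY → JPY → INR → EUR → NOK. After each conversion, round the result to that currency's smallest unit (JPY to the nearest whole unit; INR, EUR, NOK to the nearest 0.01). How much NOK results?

CNY 67,900.00 × 19.83 = JPY 1,346,457
JPY 1,346,457 ÷ 1.615 = INR 833,719.50
INR 833,719.50 × 0.01114 = EUR 9,287.64
EUR 9,287.64 ÷ 0.09836 = NOK 94,424.97

NOK 94,424.97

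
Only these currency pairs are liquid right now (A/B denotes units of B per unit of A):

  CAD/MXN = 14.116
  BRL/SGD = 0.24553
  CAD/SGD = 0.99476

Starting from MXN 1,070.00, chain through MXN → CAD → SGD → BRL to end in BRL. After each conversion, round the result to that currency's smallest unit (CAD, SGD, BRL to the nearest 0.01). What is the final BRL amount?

MXN 1,070.00 ÷ 14.116 = CAD 75.80
CAD 75.80 × 0.99476 = SGD 75.40
SGD 75.40 ÷ 0.24553 = BRL 307.09

BRL 307.09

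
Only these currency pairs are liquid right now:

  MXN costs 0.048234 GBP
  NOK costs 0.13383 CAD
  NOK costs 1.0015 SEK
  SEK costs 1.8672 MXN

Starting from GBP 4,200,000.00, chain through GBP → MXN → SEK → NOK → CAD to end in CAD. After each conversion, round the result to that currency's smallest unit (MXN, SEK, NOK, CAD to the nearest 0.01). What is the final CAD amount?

CAD 6,231,716.63

GBP 4,200,000.00 ÷ 0.048234 = MXN 87,075,506.90
MXN 87,075,506.90 ÷ 1.8672 = SEK 46,634,268.91
SEK 46,634,268.91 ÷ 1.0015 = NOK 46,564,422.28
NOK 46,564,422.28 × 0.13383 = CAD 6,231,716.63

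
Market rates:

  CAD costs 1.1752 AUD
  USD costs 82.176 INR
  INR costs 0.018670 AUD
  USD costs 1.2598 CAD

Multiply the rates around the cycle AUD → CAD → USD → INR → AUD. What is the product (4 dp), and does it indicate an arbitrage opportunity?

1.0363 (arbitrage exists)

Around AUD → CAD → USD → INR → AUD: 1 ÷ 1.1752 ÷ 1.2598 × 82.176 × 0.018670 = 1.036277
Product > 1; profitable direction is AUD → CAD → USD → INR → AUD.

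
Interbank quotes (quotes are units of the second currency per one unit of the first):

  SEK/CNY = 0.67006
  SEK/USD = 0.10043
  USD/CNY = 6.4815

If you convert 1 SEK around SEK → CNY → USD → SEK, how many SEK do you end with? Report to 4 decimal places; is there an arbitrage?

Around SEK → CNY → USD → SEK: 1 × 0.67006 ÷ 6.4815 ÷ 0.10043 = 1.029378
Product > 1; profitable direction is SEK → CNY → USD → SEK.

1.0294 (arbitrage exists)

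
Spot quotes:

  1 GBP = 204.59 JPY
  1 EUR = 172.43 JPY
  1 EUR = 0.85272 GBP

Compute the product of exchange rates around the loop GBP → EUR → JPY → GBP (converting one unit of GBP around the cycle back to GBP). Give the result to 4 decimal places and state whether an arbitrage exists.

0.9884 (arbitrage exists)

Around GBP → EUR → JPY → GBP: 1 ÷ 0.85272 × 172.43 ÷ 204.59 = 0.988376
Product < 1; profitable direction is GBP → JPY → EUR → GBP.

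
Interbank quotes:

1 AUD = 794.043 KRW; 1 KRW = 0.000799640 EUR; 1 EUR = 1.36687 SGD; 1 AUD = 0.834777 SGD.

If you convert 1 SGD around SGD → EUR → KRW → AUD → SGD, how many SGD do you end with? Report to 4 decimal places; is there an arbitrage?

Around SGD → EUR → KRW → AUD → SGD: 1 ÷ 1.36687 ÷ 0.000799640 ÷ 794.043 × 0.834777 = 0.961844
Product < 1; profitable direction is SGD → AUD → KRW → EUR → SGD.

0.9618 (arbitrage exists)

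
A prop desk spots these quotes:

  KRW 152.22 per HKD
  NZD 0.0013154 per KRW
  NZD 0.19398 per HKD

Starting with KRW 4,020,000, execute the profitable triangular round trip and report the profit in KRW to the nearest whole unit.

Profit: KRW 129,528

Profitable loop is KRW → NZD → HKD → KRW:
KRW 4,020,000 × 0.0013154 = NZD 5,287.91
NZD 5,287.91 ÷ 0.19398 = HKD 27,260.07
HKD 27,260.07 × 152.22 = KRW 4,149,528
Profit = KRW 4,149,528 − KRW 4,020,000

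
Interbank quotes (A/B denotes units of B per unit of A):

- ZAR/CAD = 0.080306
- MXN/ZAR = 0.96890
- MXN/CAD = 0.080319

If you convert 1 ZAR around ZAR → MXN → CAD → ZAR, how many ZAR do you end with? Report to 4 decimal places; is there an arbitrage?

Around ZAR → MXN → CAD → ZAR: 1 ÷ 0.96890 × 0.080319 ÷ 0.080306 = 1.032265
Product > 1; profitable direction is ZAR → MXN → CAD → ZAR.

1.0323 (arbitrage exists)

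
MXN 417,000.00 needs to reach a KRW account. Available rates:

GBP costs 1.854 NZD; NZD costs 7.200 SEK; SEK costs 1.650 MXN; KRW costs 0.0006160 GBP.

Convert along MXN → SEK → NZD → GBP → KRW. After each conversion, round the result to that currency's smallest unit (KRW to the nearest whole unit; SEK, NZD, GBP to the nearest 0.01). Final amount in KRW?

KRW 30,734,708

MXN 417,000.00 ÷ 1.650 = SEK 252,727.27
SEK 252,727.27 ÷ 7.200 = NZD 35,101.01
NZD 35,101.01 ÷ 1.854 = GBP 18,932.58
GBP 18,932.58 ÷ 0.0006160 = KRW 30,734,708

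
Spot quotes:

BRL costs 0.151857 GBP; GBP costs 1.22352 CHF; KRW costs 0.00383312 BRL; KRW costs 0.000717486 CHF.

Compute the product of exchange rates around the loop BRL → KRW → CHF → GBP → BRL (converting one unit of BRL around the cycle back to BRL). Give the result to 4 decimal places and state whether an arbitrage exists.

Around BRL → KRW → CHF → GBP → BRL: 1 ÷ 0.00383312 × 0.000717486 ÷ 1.22352 ÷ 0.151857 = 1.007431
Product > 1; profitable direction is BRL → KRW → CHF → GBP → BRL.

1.0074 (arbitrage exists)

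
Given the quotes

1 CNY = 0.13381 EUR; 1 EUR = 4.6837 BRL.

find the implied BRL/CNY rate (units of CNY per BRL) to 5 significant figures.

1 BRL ÷ 4.6837 = 0.213506 EUR
0.213506 EUR ÷ 0.13381 = 1.59559 CNY

BRL/CNY = 1.5956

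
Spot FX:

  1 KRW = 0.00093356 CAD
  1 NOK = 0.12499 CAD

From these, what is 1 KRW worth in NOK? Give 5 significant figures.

1 KRW × 0.00093356 = 0.00093356 CAD
0.00093356 CAD ÷ 0.12499 = 0.00746908 NOK

KRW/NOK = 0.0074691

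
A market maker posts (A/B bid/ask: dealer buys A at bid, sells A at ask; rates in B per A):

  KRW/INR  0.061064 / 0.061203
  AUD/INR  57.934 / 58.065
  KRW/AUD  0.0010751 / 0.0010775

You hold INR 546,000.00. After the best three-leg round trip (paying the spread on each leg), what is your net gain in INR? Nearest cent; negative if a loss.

Net profit: INR 9,651.27

Best loop INR → KRW → AUD → INR:
INR 546,000.00 ÷ 0.061203 (buy KRW at ask) = KRW 8,921,131
KRW 8,921,131 × 0.0010751 (sell KRW at bid) = AUD 9,591.11
AUD 9,591.11 × 57.934 (sell AUD at bid) = INR 555,651.27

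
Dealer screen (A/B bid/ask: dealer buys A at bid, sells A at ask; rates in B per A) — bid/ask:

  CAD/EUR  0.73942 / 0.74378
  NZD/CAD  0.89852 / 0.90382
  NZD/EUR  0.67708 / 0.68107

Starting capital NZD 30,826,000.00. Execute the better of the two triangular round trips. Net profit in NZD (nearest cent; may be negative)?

Best loop NZD → EUR → CAD → NZD:
NZD 30,826,000.00 × 0.67708 (sell NZD at bid) = EUR 20,871,668.08
EUR 20,871,668.08 ÷ 0.74378 (buy CAD at ask) = CAD 28,061,615.10
CAD 28,061,615.10 ÷ 0.90382 (buy NZD at ask) = NZD 31,047,791.71

Net profit: NZD 221,791.71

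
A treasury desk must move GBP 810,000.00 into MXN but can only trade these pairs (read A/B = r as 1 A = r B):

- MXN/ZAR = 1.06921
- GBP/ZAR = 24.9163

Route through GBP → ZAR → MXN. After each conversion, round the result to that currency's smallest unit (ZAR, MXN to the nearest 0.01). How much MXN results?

MXN 18,875,808.31

GBP 810,000.00 × 24.9163 = ZAR 20,182,203.00
ZAR 20,182,203.00 ÷ 1.06921 = MXN 18,875,808.31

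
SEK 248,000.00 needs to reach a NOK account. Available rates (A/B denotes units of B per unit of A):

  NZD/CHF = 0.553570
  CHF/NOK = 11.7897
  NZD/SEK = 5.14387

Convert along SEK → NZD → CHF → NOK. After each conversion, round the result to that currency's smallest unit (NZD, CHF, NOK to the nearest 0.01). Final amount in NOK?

NOK 314,656.72

SEK 248,000.00 ÷ 5.14387 = NZD 48,212.73
NZD 48,212.73 × 0.553570 = CHF 26,689.12
CHF 26,689.12 × 11.7897 = NOK 314,656.72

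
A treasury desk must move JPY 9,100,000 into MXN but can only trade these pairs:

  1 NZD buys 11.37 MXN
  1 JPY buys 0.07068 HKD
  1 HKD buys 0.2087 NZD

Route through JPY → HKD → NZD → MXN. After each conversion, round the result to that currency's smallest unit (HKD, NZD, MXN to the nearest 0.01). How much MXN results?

MXN 1,526,233.08

JPY 9,100,000 × 0.07068 = HKD 643,188.00
HKD 643,188.00 × 0.2087 = NZD 134,233.34
NZD 134,233.34 × 11.37 = MXN 1,526,233.08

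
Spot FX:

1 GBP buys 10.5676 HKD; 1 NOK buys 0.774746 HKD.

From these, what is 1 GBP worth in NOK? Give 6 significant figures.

GBP/NOK = 13.6401

1 GBP × 10.5676 = 10.5676 HKD
10.5676 HKD ÷ 0.774746 = 13.6401 NOK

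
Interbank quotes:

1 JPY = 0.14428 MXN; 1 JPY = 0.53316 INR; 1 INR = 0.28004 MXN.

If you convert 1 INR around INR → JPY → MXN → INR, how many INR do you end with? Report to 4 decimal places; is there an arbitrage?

0.9663 (arbitrage exists)

Around INR → JPY → MXN → INR: 1 ÷ 0.53316 × 0.14428 ÷ 0.28004 = 0.966337
Product < 1; profitable direction is INR → MXN → JPY → INR.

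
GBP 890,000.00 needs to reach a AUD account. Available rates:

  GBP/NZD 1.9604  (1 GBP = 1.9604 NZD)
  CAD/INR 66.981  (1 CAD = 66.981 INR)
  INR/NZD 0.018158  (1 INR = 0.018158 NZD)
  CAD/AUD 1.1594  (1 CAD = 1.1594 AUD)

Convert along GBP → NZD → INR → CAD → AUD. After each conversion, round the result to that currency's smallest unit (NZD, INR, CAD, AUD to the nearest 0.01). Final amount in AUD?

GBP 890,000.00 × 1.9604 = NZD 1,744,756.00
NZD 1,744,756.00 ÷ 0.018158 = INR 96,087,454.57
INR 96,087,454.57 ÷ 66.981 = CAD 1,434,547.93
CAD 1,434,547.93 × 1.1594 = AUD 1,663,214.87

AUD 1,663,214.87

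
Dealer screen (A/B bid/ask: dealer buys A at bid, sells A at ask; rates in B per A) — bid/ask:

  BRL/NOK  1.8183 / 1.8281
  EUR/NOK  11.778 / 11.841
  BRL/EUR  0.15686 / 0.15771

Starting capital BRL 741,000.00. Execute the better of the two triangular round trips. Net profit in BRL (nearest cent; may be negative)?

Net profit: BRL 7,862.39

Best loop BRL → EUR → NOK → BRL:
BRL 741,000.00 × 0.15686 (sell BRL at bid) = EUR 116,233.26
EUR 116,233.26 × 11.778 (sell EUR at bid) = NOK 1,368,995.34
NOK 1,368,995.34 ÷ 1.8281 (buy BRL at ask) = BRL 748,862.39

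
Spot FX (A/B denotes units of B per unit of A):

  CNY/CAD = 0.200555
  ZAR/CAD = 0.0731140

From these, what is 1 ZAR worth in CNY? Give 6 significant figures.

1 ZAR × 0.0731140 = 0.073114 CAD
0.073114 CAD ÷ 0.200555 = 0.364558 CNY

ZAR/CNY = 0.364558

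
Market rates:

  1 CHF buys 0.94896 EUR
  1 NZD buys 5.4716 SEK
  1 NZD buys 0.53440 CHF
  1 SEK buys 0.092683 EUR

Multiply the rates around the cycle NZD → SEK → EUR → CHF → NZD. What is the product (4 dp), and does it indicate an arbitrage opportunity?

Around NZD → SEK → EUR → CHF → NZD: 1 × 5.4716 × 0.092683 ÷ 0.94896 ÷ 0.53440 = 1.000000
Product ≈ 1 (deviation 0.000%, within rounding noise).

1.0000 (no arbitrage)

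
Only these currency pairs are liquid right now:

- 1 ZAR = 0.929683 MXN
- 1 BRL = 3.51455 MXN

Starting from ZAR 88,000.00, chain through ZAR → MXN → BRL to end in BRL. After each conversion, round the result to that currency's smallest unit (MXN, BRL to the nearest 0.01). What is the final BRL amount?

BRL 23,278.12

ZAR 88,000.00 × 0.929683 = MXN 81,812.10
MXN 81,812.10 ÷ 3.51455 = BRL 23,278.12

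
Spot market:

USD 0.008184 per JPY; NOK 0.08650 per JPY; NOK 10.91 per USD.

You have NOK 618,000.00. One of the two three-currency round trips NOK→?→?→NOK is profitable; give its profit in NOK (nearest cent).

Profitable loop is NOK → JPY → USD → NOK:
NOK 618,000.00 ÷ 0.08650 = JPY 7,144,509
JPY 7,144,509 × 0.008184 = USD 58,470.66
USD 58,470.66 × 10.91 = NOK 637,914.89
Profit = NOK 637,914.89 − NOK 618,000.00

Profit: NOK 19,914.89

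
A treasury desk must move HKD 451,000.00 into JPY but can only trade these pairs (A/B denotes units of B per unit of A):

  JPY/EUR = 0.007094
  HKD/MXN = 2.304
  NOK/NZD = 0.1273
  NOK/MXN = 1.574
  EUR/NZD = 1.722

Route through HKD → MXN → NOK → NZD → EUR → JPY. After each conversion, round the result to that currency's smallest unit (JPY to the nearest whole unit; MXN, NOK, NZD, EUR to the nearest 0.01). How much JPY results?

HKD 451,000.00 × 2.304 = MXN 1,039,104.00
MXN 1,039,104.00 ÷ 1.574 = NOK 660,167.73
NOK 660,167.73 × 0.1273 = NZD 84,039.35
NZD 84,039.35 ÷ 1.722 = EUR 48,803.34
EUR 48,803.34 ÷ 0.007094 = JPY 6,879,524

JPY 6,879,524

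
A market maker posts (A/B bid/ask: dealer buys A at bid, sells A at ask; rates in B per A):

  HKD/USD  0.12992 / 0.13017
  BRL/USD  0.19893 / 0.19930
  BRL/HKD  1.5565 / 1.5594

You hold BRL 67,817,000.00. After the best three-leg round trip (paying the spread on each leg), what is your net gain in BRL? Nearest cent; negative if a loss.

Net profit: BRL 993,769.15

Best loop BRL → HKD → USD → BRL:
BRL 67,817,000.00 × 1.5565 (sell BRL at bid) = HKD 105,557,160.50
HKD 105,557,160.50 × 0.12992 (sell HKD at bid) = USD 13,713,986.29
USD 13,713,986.29 ÷ 0.19930 (buy BRL at ask) = BRL 68,810,769.15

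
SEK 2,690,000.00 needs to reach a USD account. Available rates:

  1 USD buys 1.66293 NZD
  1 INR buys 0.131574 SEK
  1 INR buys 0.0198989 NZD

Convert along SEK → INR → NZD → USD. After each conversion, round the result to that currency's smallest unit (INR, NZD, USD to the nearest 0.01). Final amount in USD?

USD 244,645.54

SEK 2,690,000.00 ÷ 0.131574 = INR 20,444,768.72
INR 20,444,768.72 × 0.0198989 = NZD 406,828.41
NZD 406,828.41 ÷ 1.66293 = USD 244,645.54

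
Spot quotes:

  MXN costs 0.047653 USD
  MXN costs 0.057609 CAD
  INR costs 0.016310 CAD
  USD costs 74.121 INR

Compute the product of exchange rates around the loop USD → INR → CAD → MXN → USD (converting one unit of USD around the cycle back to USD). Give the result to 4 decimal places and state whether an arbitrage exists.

1.0000 (no arbitrage)

Around USD → INR → CAD → MXN → USD: 1 × 74.121 × 0.016310 ÷ 0.057609 × 0.047653 = 0.999989
Product ≈ 1 (deviation 0.001%, within rounding noise).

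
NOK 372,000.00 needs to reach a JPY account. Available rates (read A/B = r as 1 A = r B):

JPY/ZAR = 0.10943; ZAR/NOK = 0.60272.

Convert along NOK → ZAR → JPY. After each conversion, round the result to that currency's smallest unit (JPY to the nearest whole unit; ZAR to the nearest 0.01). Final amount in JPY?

NOK 372,000.00 ÷ 0.60272 = ZAR 617,202.02
ZAR 617,202.02 ÷ 0.10943 = JPY 5,640,154

JPY 5,640,154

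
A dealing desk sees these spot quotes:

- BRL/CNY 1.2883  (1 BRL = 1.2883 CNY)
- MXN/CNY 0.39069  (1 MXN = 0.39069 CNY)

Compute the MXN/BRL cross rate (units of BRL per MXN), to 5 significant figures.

1 MXN × 0.39069 = 0.39069 CNY
0.39069 CNY ÷ 1.2883 = 0.30326 BRL

MXN/BRL = 0.30326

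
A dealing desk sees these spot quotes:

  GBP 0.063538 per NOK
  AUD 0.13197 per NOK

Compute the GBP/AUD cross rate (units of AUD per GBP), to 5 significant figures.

GBP/AUD = 2.0770

1 GBP ÷ 0.063538 = 15.7386 NOK
15.7386 NOK × 0.13197 = 2.07702 AUD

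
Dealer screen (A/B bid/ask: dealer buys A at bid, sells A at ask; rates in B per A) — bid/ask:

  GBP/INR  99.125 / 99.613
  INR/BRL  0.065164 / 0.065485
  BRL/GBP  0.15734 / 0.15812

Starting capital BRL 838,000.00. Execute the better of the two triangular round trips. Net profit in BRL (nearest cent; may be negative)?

Net profit: BRL 13,675.39

Best loop BRL → GBP → INR → BRL:
BRL 838,000.00 × 0.15734 (sell BRL at bid) = GBP 131,850.92
GBP 131,850.92 × 99.125 (sell GBP at bid) = INR 13,069,722.45
INR 13,069,722.45 × 0.065164 (sell INR at bid) = BRL 851,675.39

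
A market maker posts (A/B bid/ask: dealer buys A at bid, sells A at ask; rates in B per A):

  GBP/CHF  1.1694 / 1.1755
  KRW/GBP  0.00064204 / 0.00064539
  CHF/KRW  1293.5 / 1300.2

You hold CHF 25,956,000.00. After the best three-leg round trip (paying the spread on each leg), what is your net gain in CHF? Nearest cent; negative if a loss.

Net profit: CHF 357,749.64

Best loop CHF → GBP → KRW → CHF:
CHF 25,956,000.00 ÷ 1.1755 (buy GBP at ask) = GBP 22,080,816.67
GBP 22,080,816.67 ÷ 0.00064539 (buy KRW at ask) = KRW 34,213,137,287
KRW 34,213,137,287 ÷ 1300.2 (buy CHF at ask) = CHF 26,313,749.64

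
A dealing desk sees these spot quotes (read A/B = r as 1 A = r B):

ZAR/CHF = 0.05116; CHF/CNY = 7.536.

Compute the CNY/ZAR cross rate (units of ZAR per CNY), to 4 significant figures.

CNY/ZAR = 2.594

1 CNY ÷ 7.536 = 0.132696 CHF
0.132696 CHF ÷ 0.05116 = 2.59375 ZAR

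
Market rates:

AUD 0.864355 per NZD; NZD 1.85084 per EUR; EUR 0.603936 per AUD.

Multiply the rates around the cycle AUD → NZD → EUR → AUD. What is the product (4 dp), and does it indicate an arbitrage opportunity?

Around AUD → NZD → EUR → AUD: 1 ÷ 0.864355 ÷ 1.85084 ÷ 0.603936 = 1.035018
Product > 1; profitable direction is AUD → NZD → EUR → AUD.

1.0350 (arbitrage exists)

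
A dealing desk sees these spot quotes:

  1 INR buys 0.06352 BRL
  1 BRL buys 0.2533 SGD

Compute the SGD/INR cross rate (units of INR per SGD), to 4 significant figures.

SGD/INR = 62.15

1 SGD ÷ 0.2533 = 3.94789 BRL
3.94789 BRL ÷ 0.06352 = 62.1519 INR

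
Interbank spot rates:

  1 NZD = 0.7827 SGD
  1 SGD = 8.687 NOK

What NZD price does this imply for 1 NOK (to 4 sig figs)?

NOK/NZD = 0.1471

1 NOK ÷ 8.687 = 0.115115 SGD
0.115115 SGD ÷ 0.7827 = 0.147074 NZD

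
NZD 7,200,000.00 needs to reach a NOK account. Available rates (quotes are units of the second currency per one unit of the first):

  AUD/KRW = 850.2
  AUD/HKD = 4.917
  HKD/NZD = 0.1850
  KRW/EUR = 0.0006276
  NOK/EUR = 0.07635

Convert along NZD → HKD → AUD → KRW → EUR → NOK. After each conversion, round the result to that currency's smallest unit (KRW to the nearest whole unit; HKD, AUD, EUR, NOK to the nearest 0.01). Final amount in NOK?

NOK 55,316,609.56

NZD 7,200,000.00 ÷ 0.1850 = HKD 38,918,918.92
HKD 38,918,918.92 ÷ 4.917 = AUD 7,915,175.70
AUD 7,915,175.70 × 850.2 = KRW 6,729,482,380
KRW 6,729,482,380 × 0.0006276 = EUR 4,223,423.14
EUR 4,223,423.14 ÷ 0.07635 = NOK 55,316,609.56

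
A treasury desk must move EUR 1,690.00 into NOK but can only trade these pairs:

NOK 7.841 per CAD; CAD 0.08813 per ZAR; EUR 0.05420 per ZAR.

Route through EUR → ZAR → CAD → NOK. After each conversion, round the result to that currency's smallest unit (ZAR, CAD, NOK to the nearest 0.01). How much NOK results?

EUR 1,690.00 ÷ 0.05420 = ZAR 31,180.81
ZAR 31,180.81 × 0.08813 = CAD 2,747.96
CAD 2,747.96 × 7.841 = NOK 21,546.75

NOK 21,546.75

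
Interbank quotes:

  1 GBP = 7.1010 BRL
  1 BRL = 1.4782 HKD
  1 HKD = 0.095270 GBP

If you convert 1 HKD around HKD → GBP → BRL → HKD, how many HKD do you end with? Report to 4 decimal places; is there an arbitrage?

Around HKD → GBP → BRL → HKD: 1 × 0.095270 × 7.1010 × 1.4782 = 1.000020
Product ≈ 1 (deviation 0.002%, within rounding noise).

1.0000 (no arbitrage)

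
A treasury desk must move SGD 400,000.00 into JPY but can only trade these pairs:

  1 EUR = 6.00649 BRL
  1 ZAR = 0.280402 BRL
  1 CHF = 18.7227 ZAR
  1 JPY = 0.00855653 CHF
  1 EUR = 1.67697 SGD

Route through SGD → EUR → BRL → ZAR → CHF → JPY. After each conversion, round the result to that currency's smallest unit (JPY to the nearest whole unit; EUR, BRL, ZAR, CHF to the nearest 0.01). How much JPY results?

SGD 400,000.00 ÷ 1.67697 = EUR 238,525.44
EUR 238,525.44 × 6.00649 = BRL 1,432,700.67
BRL 1,432,700.67 ÷ 0.280402 = ZAR 5,109,452.39
ZAR 5,109,452.39 ÷ 18.7227 = CHF 272,901.47
CHF 272,901.47 ÷ 0.00855653 = JPY 31,893,942

JPY 31,893,942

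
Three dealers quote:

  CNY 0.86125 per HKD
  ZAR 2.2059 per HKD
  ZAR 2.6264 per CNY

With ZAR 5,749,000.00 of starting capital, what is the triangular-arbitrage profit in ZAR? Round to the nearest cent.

Profitable loop is ZAR → HKD → CNY → ZAR:
ZAR 5,749,000.00 ÷ 2.2059 = HKD 2,606,192.48
HKD 2,606,192.48 × 0.86125 = CNY 2,244,583.28
CNY 2,244,583.28 × 2.6264 = ZAR 5,895,173.52
Profit = ZAR 5,895,173.52 − ZAR 5,749,000.00

Profit: ZAR 146,173.52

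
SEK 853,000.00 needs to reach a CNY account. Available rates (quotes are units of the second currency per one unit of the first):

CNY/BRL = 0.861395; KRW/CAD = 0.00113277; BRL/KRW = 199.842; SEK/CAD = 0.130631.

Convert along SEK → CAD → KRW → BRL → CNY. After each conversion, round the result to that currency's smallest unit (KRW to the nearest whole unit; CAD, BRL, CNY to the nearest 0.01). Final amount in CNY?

CNY 571,431.82

SEK 853,000.00 × 0.130631 = CAD 111,428.24
CAD 111,428.24 ÷ 0.00113277 = KRW 98,367,930
KRW 98,367,930 ÷ 199.842 = BRL 492,228.51
BRL 492,228.51 ÷ 0.861395 = CNY 571,431.82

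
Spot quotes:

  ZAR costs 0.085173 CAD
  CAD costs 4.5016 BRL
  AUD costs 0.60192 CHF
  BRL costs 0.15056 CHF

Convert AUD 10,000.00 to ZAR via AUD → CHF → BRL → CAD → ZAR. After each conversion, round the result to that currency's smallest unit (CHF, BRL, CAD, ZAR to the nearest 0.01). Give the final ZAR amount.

ZAR 104,270.25

AUD 10,000.00 × 0.60192 = CHF 6,019.20
CHF 6,019.20 ÷ 0.15056 = BRL 39,978.75
BRL 39,978.75 ÷ 4.5016 = CAD 8,881.01
CAD 8,881.01 ÷ 0.085173 = ZAR 104,270.25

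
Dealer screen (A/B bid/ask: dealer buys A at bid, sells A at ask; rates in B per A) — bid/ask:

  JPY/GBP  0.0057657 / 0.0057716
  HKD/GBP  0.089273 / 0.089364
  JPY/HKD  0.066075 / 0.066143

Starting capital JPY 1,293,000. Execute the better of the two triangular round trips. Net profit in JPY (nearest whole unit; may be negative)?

Net profit: JPY 28,477

Best loop JPY → HKD → GBP → JPY:
JPY 1,293,000 × 0.066075 (sell JPY at bid) = HKD 85,434.97
HKD 85,434.97 × 0.089273 (sell HKD at bid) = GBP 7,627.04
GBP 7,627.04 ÷ 0.0057716 (buy JPY at ask) = JPY 1,321,477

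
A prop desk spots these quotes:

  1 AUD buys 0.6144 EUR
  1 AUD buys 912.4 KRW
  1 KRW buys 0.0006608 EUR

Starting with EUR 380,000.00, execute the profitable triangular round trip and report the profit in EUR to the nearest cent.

Profit: EUR 7,239.36

Profitable loop is EUR → KRW → AUD → EUR:
EUR 380,000.00 ÷ 0.0006608 = KRW 575,060,533
KRW 575,060,533 ÷ 912.4 = AUD 630,272.39
AUD 630,272.39 × 0.6144 = EUR 387,239.36
Profit = EUR 387,239.36 − EUR 380,000.00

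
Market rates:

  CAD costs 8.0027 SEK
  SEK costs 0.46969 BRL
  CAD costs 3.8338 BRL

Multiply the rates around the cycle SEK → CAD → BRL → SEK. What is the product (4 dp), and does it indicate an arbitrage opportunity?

1.0200 (arbitrage exists)

Around SEK → CAD → BRL → SEK: 1 ÷ 8.0027 × 3.8338 ÷ 0.46969 = 1.019956
Product > 1; profitable direction is SEK → CAD → BRL → SEK.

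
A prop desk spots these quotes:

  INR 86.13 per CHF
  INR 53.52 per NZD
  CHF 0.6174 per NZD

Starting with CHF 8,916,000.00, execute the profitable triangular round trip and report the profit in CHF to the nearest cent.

Profit: CHF 57,566.64

Profitable loop is CHF → NZD → INR → CHF:
CHF 8,916,000.00 ÷ 0.6174 = NZD 14,441,205.05
NZD 14,441,205.05 × 53.52 = INR 772,893,294.46
INR 772,893,294.46 ÷ 86.13 = CHF 8,973,566.64
Profit = CHF 8,973,566.64 − CHF 8,916,000.00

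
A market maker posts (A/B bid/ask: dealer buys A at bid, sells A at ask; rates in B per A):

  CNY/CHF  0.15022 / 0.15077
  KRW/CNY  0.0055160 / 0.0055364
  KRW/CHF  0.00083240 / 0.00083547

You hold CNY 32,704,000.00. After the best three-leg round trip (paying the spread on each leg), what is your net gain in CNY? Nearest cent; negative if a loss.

Net result: CNY -91,014.99 (no profitable arbitrage after spreads)

Best loop CNY → KRW → CHF → CNY:
CNY 32,704,000.00 ÷ 0.0055364 (buy KRW at ask) = KRW 5,907,087,638
KRW 5,907,087,638 × 0.00083240 (sell KRW at bid) = CHF 4,917,059.75
CHF 4,917,059.75 ÷ 0.15077 (buy CNY at ask) = CNY 32,612,985.01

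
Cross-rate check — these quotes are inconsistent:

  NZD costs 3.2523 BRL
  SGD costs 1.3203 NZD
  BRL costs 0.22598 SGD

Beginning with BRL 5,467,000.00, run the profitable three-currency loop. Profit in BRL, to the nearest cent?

Profitable loop is BRL → NZD → SGD → BRL:
BRL 5,467,000.00 ÷ 3.2523 = NZD 1,680,964.24
NZD 1,680,964.24 ÷ 1.3203 = SGD 1,273,168.40
SGD 1,273,168.40 ÷ 0.22598 = BRL 5,633,987.09
Profit = BRL 5,633,987.09 − BRL 5,467,000.00

Profit: BRL 166,987.09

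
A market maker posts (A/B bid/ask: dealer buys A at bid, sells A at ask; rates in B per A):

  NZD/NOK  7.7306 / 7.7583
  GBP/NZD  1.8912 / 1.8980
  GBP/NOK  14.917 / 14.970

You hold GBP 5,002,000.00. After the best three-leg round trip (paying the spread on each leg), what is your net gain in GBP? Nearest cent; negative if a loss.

Best loop GBP → NOK → NZD → GBP:
GBP 5,002,000.00 × 14.917 (sell GBP at bid) = NOK 74,614,834.00
NOK 74,614,834.00 ÷ 7.7583 (buy NZD at ask) = NZD 9,617,420.57
NZD 9,617,420.57 ÷ 1.8980 (buy GBP at ask) = GBP 5,067,134.12

Net profit: GBP 65,134.12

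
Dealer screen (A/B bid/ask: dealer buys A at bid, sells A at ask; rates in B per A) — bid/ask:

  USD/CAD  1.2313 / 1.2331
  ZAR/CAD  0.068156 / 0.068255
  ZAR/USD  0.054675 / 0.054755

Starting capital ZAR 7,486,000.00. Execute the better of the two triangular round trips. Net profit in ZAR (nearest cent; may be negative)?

Best loop ZAR → CAD → USD → ZAR:
ZAR 7,486,000.00 × 0.068156 (sell ZAR at bid) = CAD 510,215.82
CAD 510,215.82 ÷ 1.2331 (buy USD at ask) = USD 413,766.78
USD 413,766.78 ÷ 0.054755 (buy ZAR at ask) = ZAR 7,556,693.99

Net profit: ZAR 70,693.99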